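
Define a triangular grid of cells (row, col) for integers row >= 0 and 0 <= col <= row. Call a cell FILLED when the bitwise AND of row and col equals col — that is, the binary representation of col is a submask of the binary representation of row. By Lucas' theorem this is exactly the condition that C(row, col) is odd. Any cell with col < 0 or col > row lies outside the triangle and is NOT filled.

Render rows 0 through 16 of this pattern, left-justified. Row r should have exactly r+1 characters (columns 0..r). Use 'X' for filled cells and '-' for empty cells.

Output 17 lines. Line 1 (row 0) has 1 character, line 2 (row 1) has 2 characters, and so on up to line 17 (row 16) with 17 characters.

r0=0: X
r1=1: XX
r2=10: X-X
r3=11: XXXX
r4=100: X---X
r5=101: XX--XX
r6=110: X-X-X-X
r7=111: XXXXXXXX
r8=1000: X-------X
r9=1001: XX------XX
r10=1010: X-X-----X-X
r11=1011: XXXX----XXXX
r12=1100: X---X---X---X
r13=1101: XX--XX--XX--XX
r14=1110: X-X-X-X-X-X-X-X
r15=1111: XXXXXXXXXXXXXXXX
r16=10000: X---------------X

Answer: X
XX
X-X
XXXX
X---X
XX--XX
X-X-X-X
XXXXXXXX
X-------X
XX------XX
X-X-----X-X
XXXX----XXXX
X---X---X---X
XX--XX--XX--XX
X-X-X-X-X-X-X-X
XXXXXXXXXXXXXXXX
X---------------X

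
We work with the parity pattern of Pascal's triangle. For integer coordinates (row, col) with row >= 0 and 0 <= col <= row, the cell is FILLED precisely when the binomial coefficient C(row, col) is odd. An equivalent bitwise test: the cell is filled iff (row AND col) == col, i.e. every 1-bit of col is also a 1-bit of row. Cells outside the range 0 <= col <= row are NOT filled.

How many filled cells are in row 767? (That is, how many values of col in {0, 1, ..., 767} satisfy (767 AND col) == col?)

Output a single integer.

Answer: 512

Derivation:
767 in binary = 1011111111
popcount(767) = number of 1-bits in 1011111111 = 9
A col c satisfies (767 AND c) == c iff every set bit of c is also set in 767; each of the 9 set bits of 767 can independently be on or off in c.
count = 2^9 = 512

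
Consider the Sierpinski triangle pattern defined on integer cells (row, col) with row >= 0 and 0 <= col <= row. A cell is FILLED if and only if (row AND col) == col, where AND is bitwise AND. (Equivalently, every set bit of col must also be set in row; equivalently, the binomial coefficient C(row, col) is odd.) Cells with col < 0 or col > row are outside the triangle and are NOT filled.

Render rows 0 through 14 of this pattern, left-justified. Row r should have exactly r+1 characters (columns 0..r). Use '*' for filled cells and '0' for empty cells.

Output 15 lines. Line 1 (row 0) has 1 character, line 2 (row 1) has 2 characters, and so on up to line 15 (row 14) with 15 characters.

Answer: *
**
*0*
****
*000*
**00**
*0*0*0*
********
*0000000*
**000000**
*0*00000*0*
****0000****
*000*000*000*
**00**00**00**
*0*0*0*0*0*0*0*

Derivation:
r0=0: *
r1=1: **
r2=10: *0*
r3=11: ****
r4=100: *000*
r5=101: **00**
r6=110: *0*0*0*
r7=111: ********
r8=1000: *0000000*
r9=1001: **000000**
r10=1010: *0*00000*0*
r11=1011: ****0000****
r12=1100: *000*000*000*
r13=1101: **00**00**00**
r14=1110: *0*0*0*0*0*0*0*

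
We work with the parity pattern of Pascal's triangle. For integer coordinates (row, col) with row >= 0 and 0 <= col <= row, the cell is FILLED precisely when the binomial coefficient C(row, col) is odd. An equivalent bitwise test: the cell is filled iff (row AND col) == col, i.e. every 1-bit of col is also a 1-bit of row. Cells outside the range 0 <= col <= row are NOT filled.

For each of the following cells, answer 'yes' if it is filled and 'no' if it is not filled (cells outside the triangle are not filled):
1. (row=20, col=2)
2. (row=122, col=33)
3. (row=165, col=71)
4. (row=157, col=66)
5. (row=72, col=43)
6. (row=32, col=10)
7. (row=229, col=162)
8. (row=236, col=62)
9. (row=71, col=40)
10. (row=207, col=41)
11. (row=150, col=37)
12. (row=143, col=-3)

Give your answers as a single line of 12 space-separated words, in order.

Answer: no no no no no no no no no no no no

Derivation:
(20,2): row=0b10100, col=0b10, row AND col = 0b0 = 0; 0 != 2 -> empty
(122,33): row=0b1111010, col=0b100001, row AND col = 0b100000 = 32; 32 != 33 -> empty
(165,71): row=0b10100101, col=0b1000111, row AND col = 0b101 = 5; 5 != 71 -> empty
(157,66): row=0b10011101, col=0b1000010, row AND col = 0b0 = 0; 0 != 66 -> empty
(72,43): row=0b1001000, col=0b101011, row AND col = 0b1000 = 8; 8 != 43 -> empty
(32,10): row=0b100000, col=0b1010, row AND col = 0b0 = 0; 0 != 10 -> empty
(229,162): row=0b11100101, col=0b10100010, row AND col = 0b10100000 = 160; 160 != 162 -> empty
(236,62): row=0b11101100, col=0b111110, row AND col = 0b101100 = 44; 44 != 62 -> empty
(71,40): row=0b1000111, col=0b101000, row AND col = 0b0 = 0; 0 != 40 -> empty
(207,41): row=0b11001111, col=0b101001, row AND col = 0b1001 = 9; 9 != 41 -> empty
(150,37): row=0b10010110, col=0b100101, row AND col = 0b100 = 4; 4 != 37 -> empty
(143,-3): col outside [0, 143] -> not filled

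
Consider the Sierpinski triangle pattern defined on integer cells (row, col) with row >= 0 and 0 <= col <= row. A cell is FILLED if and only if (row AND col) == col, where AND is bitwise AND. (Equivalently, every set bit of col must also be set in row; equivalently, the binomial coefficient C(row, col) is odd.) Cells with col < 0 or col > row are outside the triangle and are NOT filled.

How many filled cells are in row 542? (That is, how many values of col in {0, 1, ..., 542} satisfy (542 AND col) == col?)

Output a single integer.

Answer: 32

Derivation:
542 in binary = 1000011110
popcount(542) = number of 1-bits in 1000011110 = 5
A col c satisfies (542 AND c) == c iff every set bit of c is also set in 542; each of the 5 set bits of 542 can independently be on or off in c.
count = 2^5 = 32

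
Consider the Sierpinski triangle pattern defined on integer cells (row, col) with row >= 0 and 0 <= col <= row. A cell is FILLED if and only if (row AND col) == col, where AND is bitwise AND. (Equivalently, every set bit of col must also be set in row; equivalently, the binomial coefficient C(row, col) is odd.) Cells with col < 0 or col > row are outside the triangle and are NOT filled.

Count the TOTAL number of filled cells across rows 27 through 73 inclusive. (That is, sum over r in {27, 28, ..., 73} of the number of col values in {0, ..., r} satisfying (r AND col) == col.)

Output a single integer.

r27=11011 pc4: +16 =16
r28=11100 pc3: +8 =24
r29=11101 pc4: +16 =40
r30=11110 pc4: +16 =56
r31=11111 pc5: +32 =88
r32=100000 pc1: +2 =90
r33=100001 pc2: +4 =94
r34=100010 pc2: +4 =98
r35=100011 pc3: +8 =106
r36=100100 pc2: +4 =110
r37=100101 pc3: +8 =118
r38=100110 pc3: +8 =126
r39=100111 pc4: +16 =142
r40=101000 pc2: +4 =146
r41=101001 pc3: +8 =154
r42=101010 pc3: +8 =162
r43=101011 pc4: +16 =178
r44=101100 pc3: +8 =186
r45=101101 pc4: +16 =202
r46=101110 pc4: +16 =218
r47=101111 pc5: +32 =250
r48=110000 pc2: +4 =254
r49=110001 pc3: +8 =262
r50=110010 pc3: +8 =270
r51=110011 pc4: +16 =286
r52=110100 pc3: +8 =294
r53=110101 pc4: +16 =310
r54=110110 pc4: +16 =326
r55=110111 pc5: +32 =358
r56=111000 pc3: +8 =366
r57=111001 pc4: +16 =382
r58=111010 pc4: +16 =398
r59=111011 pc5: +32 =430
r60=111100 pc4: +16 =446
r61=111101 pc5: +32 =478
r62=111110 pc5: +32 =510
r63=111111 pc6: +64 =574
r64=1000000 pc1: +2 =576
r65=1000001 pc2: +4 =580
r66=1000010 pc2: +4 =584
r67=1000011 pc3: +8 =592
r68=1000100 pc2: +4 =596
r69=1000101 pc3: +8 =604
r70=1000110 pc3: +8 =612
r71=1000111 pc4: +16 =628
r72=1001000 pc2: +4 =632
r73=1001001 pc3: +8 =640

Answer: 640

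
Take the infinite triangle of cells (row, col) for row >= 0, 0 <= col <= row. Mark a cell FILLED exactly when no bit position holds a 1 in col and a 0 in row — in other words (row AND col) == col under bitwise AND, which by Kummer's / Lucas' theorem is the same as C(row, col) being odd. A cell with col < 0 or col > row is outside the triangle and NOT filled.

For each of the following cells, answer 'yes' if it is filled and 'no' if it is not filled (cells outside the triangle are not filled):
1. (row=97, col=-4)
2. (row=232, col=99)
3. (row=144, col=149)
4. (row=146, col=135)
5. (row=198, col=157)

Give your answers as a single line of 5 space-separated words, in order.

(97,-4): col outside [0, 97] -> not filled
(232,99): row=0b11101000, col=0b1100011, row AND col = 0b1100000 = 96; 96 != 99 -> empty
(144,149): col outside [0, 144] -> not filled
(146,135): row=0b10010010, col=0b10000111, row AND col = 0b10000010 = 130; 130 != 135 -> empty
(198,157): row=0b11000110, col=0b10011101, row AND col = 0b10000100 = 132; 132 != 157 -> empty

Answer: no no no no no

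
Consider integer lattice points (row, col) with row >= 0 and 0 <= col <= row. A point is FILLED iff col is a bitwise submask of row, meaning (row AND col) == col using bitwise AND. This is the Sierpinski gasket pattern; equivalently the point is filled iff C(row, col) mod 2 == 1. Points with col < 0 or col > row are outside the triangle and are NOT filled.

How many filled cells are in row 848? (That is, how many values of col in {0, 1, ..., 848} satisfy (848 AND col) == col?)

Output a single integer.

848 in binary = 1101010000
popcount(848) = number of 1-bits in 1101010000 = 4
A col c satisfies (848 AND c) == c iff every set bit of c is also set in 848; each of the 4 set bits of 848 can independently be on or off in c.
count = 2^4 = 16

Answer: 16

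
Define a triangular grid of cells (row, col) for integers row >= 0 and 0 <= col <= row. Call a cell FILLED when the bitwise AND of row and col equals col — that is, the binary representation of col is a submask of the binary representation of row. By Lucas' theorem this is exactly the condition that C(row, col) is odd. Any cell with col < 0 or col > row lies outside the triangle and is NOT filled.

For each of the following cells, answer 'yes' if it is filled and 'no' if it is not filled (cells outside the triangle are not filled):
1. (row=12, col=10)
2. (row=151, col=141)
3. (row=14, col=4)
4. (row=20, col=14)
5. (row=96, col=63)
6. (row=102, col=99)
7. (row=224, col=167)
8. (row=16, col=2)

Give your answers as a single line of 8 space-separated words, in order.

(12,10): row=0b1100, col=0b1010, row AND col = 0b1000 = 8; 8 != 10 -> empty
(151,141): row=0b10010111, col=0b10001101, row AND col = 0b10000101 = 133; 133 != 141 -> empty
(14,4): row=0b1110, col=0b100, row AND col = 0b100 = 4; 4 == 4 -> filled
(20,14): row=0b10100, col=0b1110, row AND col = 0b100 = 4; 4 != 14 -> empty
(96,63): row=0b1100000, col=0b111111, row AND col = 0b100000 = 32; 32 != 63 -> empty
(102,99): row=0b1100110, col=0b1100011, row AND col = 0b1100010 = 98; 98 != 99 -> empty
(224,167): row=0b11100000, col=0b10100111, row AND col = 0b10100000 = 160; 160 != 167 -> empty
(16,2): row=0b10000, col=0b10, row AND col = 0b0 = 0; 0 != 2 -> empty

Answer: no no yes no no no no no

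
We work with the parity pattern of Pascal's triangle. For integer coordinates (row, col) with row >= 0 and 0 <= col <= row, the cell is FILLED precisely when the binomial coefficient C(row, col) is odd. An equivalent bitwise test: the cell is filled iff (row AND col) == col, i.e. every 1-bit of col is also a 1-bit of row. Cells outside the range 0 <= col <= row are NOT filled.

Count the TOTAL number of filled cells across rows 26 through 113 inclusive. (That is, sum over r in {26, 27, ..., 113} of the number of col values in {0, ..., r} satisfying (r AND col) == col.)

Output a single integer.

Answer: 1416

Derivation:
r26=11010 pc3: +8 =8
r27=11011 pc4: +16 =24
r28=11100 pc3: +8 =32
r29=11101 pc4: +16 =48
r30=11110 pc4: +16 =64
r31=11111 pc5: +32 =96
r32=100000 pc1: +2 =98
r33=100001 pc2: +4 =102
r34=100010 pc2: +4 =106
r35=100011 pc3: +8 =114
r36=100100 pc2: +4 =118
r37=100101 pc3: +8 =126
r38=100110 pc3: +8 =134
r39=100111 pc4: +16 =150
r40=101000 pc2: +4 =154
r41=101001 pc3: +8 =162
r42=101010 pc3: +8 =170
r43=101011 pc4: +16 =186
r44=101100 pc3: +8 =194
r45=101101 pc4: +16 =210
r46=101110 pc4: +16 =226
r47=101111 pc5: +32 =258
r48=110000 pc2: +4 =262
r49=110001 pc3: +8 =270
r50=110010 pc3: +8 =278
r51=110011 pc4: +16 =294
r52=110100 pc3: +8 =302
r53=110101 pc4: +16 =318
r54=110110 pc4: +16 =334
r55=110111 pc5: +32 =366
r56=111000 pc3: +8 =374
r57=111001 pc4: +16 =390
r58=111010 pc4: +16 =406
r59=111011 pc5: +32 =438
r60=111100 pc4: +16 =454
r61=111101 pc5: +32 =486
r62=111110 pc5: +32 =518
r63=111111 pc6: +64 =582
r64=1000000 pc1: +2 =584
r65=1000001 pc2: +4 =588
r66=1000010 pc2: +4 =592
r67=1000011 pc3: +8 =600
r68=1000100 pc2: +4 =604
r69=1000101 pc3: +8 =612
r70=1000110 pc3: +8 =620
r71=1000111 pc4: +16 =636
r72=1001000 pc2: +4 =640
r73=1001001 pc3: +8 =648
r74=1001010 pc3: +8 =656
r75=1001011 pc4: +16 =672
r76=1001100 pc3: +8 =680
r77=1001101 pc4: +16 =696
r78=1001110 pc4: +16 =712
r79=1001111 pc5: +32 =744
r80=1010000 pc2: +4 =748
r81=1010001 pc3: +8 =756
r82=1010010 pc3: +8 =764
r83=1010011 pc4: +16 =780
r84=1010100 pc3: +8 =788
r85=1010101 pc4: +16 =804
r86=1010110 pc4: +16 =820
r87=1010111 pc5: +32 =852
r88=1011000 pc3: +8 =860
r89=1011001 pc4: +16 =876
r90=1011010 pc4: +16 =892
r91=1011011 pc5: +32 =924
r92=1011100 pc4: +16 =940
r93=1011101 pc5: +32 =972
r94=1011110 pc5: +32 =1004
r95=1011111 pc6: +64 =1068
r96=1100000 pc2: +4 =1072
r97=1100001 pc3: +8 =1080
r98=1100010 pc3: +8 =1088
r99=1100011 pc4: +16 =1104
r100=1100100 pc3: +8 =1112
r101=1100101 pc4: +16 =1128
r102=1100110 pc4: +16 =1144
r103=1100111 pc5: +32 =1176
r104=1101000 pc3: +8 =1184
r105=1101001 pc4: +16 =1200
r106=1101010 pc4: +16 =1216
r107=1101011 pc5: +32 =1248
r108=1101100 pc4: +16 =1264
r109=1101101 pc5: +32 =1296
r110=1101110 pc5: +32 =1328
r111=1101111 pc6: +64 =1392
r112=1110000 pc3: +8 =1400
r113=1110001 pc4: +16 =1416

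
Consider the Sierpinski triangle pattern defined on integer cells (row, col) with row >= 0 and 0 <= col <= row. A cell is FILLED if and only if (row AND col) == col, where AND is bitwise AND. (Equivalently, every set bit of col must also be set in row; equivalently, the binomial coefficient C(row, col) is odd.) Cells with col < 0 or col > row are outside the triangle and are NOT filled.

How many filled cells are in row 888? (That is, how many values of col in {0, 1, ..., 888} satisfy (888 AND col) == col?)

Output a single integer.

Answer: 64

Derivation:
888 in binary = 1101111000
popcount(888) = number of 1-bits in 1101111000 = 6
A col c satisfies (888 AND c) == c iff every set bit of c is also set in 888; each of the 6 set bits of 888 can independently be on or off in c.
count = 2^6 = 64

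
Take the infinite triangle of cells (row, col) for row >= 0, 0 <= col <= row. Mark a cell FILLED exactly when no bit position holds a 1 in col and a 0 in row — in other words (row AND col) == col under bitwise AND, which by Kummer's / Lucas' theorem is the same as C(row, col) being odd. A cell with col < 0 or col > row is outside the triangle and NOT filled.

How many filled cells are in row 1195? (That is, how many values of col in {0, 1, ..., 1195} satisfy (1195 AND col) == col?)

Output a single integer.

1195 in binary = 10010101011
popcount(1195) = number of 1-bits in 10010101011 = 6
A col c satisfies (1195 AND c) == c iff every set bit of c is also set in 1195; each of the 6 set bits of 1195 can independently be on or off in c.
count = 2^6 = 64

Answer: 64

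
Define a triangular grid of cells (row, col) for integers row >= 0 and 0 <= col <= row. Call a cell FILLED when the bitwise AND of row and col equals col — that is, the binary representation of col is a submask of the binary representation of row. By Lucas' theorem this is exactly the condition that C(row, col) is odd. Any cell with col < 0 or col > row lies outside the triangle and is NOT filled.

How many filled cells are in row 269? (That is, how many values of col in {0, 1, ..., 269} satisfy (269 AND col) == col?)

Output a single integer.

269 in binary = 100001101
popcount(269) = number of 1-bits in 100001101 = 4
A col c satisfies (269 AND c) == c iff every set bit of c is also set in 269; each of the 4 set bits of 269 can independently be on or off in c.
count = 2^4 = 16

Answer: 16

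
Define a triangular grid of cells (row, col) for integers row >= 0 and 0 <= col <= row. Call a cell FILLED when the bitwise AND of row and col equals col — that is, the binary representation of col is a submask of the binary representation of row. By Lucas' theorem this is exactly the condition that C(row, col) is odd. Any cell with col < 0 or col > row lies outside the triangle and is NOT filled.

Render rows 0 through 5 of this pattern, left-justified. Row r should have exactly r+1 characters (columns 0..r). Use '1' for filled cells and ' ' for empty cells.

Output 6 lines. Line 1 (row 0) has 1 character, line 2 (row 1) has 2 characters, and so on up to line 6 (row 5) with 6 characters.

Answer: 1
11
1 1
1111
1   1
11  11

Derivation:
r0=0: 1
r1=1: 11
r2=10: 1 1
r3=11: 1111
r4=100: 1   1
r5=101: 11  11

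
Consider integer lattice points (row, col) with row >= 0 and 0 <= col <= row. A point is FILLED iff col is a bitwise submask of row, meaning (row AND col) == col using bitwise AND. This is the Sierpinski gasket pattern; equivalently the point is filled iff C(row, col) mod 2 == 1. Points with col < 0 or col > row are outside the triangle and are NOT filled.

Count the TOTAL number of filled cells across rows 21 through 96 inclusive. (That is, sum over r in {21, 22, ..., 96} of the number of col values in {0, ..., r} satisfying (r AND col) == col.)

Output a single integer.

r21=10101 pc3: +8 =8
r22=10110 pc3: +8 =16
r23=10111 pc4: +16 =32
r24=11000 pc2: +4 =36
r25=11001 pc3: +8 =44
r26=11010 pc3: +8 =52
r27=11011 pc4: +16 =68
r28=11100 pc3: +8 =76
r29=11101 pc4: +16 =92
r30=11110 pc4: +16 =108
r31=11111 pc5: +32 =140
r32=100000 pc1: +2 =142
r33=100001 pc2: +4 =146
r34=100010 pc2: +4 =150
r35=100011 pc3: +8 =158
r36=100100 pc2: +4 =162
r37=100101 pc3: +8 =170
r38=100110 pc3: +8 =178
r39=100111 pc4: +16 =194
r40=101000 pc2: +4 =198
r41=101001 pc3: +8 =206
r42=101010 pc3: +8 =214
r43=101011 pc4: +16 =230
r44=101100 pc3: +8 =238
r45=101101 pc4: +16 =254
r46=101110 pc4: +16 =270
r47=101111 pc5: +32 =302
r48=110000 pc2: +4 =306
r49=110001 pc3: +8 =314
r50=110010 pc3: +8 =322
r51=110011 pc4: +16 =338
r52=110100 pc3: +8 =346
r53=110101 pc4: +16 =362
r54=110110 pc4: +16 =378
r55=110111 pc5: +32 =410
r56=111000 pc3: +8 =418
r57=111001 pc4: +16 =434
r58=111010 pc4: +16 =450
r59=111011 pc5: +32 =482
r60=111100 pc4: +16 =498
r61=111101 pc5: +32 =530
r62=111110 pc5: +32 =562
r63=111111 pc6: +64 =626
r64=1000000 pc1: +2 =628
r65=1000001 pc2: +4 =632
r66=1000010 pc2: +4 =636
r67=1000011 pc3: +8 =644
r68=1000100 pc2: +4 =648
r69=1000101 pc3: +8 =656
r70=1000110 pc3: +8 =664
r71=1000111 pc4: +16 =680
r72=1001000 pc2: +4 =684
r73=1001001 pc3: +8 =692
r74=1001010 pc3: +8 =700
r75=1001011 pc4: +16 =716
r76=1001100 pc3: +8 =724
r77=1001101 pc4: +16 =740
r78=1001110 pc4: +16 =756
r79=1001111 pc5: +32 =788
r80=1010000 pc2: +4 =792
r81=1010001 pc3: +8 =800
r82=1010010 pc3: +8 =808
r83=1010011 pc4: +16 =824
r84=1010100 pc3: +8 =832
r85=1010101 pc4: +16 =848
r86=1010110 pc4: +16 =864
r87=1010111 pc5: +32 =896
r88=1011000 pc3: +8 =904
r89=1011001 pc4: +16 =920
r90=1011010 pc4: +16 =936
r91=1011011 pc5: +32 =968
r92=1011100 pc4: +16 =984
r93=1011101 pc5: +32 =1016
r94=1011110 pc5: +32 =1048
r95=1011111 pc6: +64 =1112
r96=1100000 pc2: +4 =1116

Answer: 1116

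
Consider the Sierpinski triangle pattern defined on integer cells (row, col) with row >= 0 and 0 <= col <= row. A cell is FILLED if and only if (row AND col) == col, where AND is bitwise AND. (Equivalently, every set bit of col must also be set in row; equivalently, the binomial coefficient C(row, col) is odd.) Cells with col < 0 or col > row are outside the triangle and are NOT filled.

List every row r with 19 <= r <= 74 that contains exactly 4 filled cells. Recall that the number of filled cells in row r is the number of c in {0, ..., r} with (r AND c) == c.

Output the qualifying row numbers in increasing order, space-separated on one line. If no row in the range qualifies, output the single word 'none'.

Answer: 20 24 33 34 36 40 48 65 66 68 72

Derivation:
Row r has 2^popcount(r) filled cells, so we need popcount(r) = log2(4) = 2.
Scan r = 19..74 and keep those with exactly 2 one-bits:
r=19=10011 popcount=3 -> skip
r=20=10100 popcount=2 -> KEEP
r=21=10101 popcount=3 -> skip
r=22=10110 popcount=3 -> skip
r=23=10111 popcount=4 -> skip
r=24=11000 popcount=2 -> KEEP
r=25=11001 popcount=3 -> skip
r=26=11010 popcount=3 -> skip
r=27=11011 popcount=4 -> skip
r=28=11100 popcount=3 -> skip
r=29=11101 popcount=4 -> skip
r=30=11110 popcount=4 -> skip
r=31=11111 popcount=5 -> skip
r=32=100000 popcount=1 -> skip
r=33=100001 popcount=2 -> KEEP
r=34=100010 popcount=2 -> KEEP
r=35=100011 popcount=3 -> skip
r=36=100100 popcount=2 -> KEEP
r=37=100101 popcount=3 -> skip
r=38=100110 popcount=3 -> skip
r=39=100111 popcount=4 -> skip
r=40=101000 popcount=2 -> KEEP
r=41=101001 popcount=3 -> skip
r=42=101010 popcount=3 -> skip
r=43=101011 popcount=4 -> skip
r=44=101100 popcount=3 -> skip
r=45=101101 popcount=4 -> skip
r=46=101110 popcount=4 -> skip
r=47=101111 popcount=5 -> skip
r=48=110000 popcount=2 -> KEEP
r=49=110001 popcount=3 -> skip
r=50=110010 popcount=3 -> skip
r=51=110011 popcount=4 -> skip
r=52=110100 popcount=3 -> skip
r=53=110101 popcount=4 -> skip
r=54=110110 popcount=4 -> skip
r=55=110111 popcount=5 -> skip
r=56=111000 popcount=3 -> skip
r=57=111001 popcount=4 -> skip
r=58=111010 popcount=4 -> skip
r=59=111011 popcount=5 -> skip
r=60=111100 popcount=4 -> skip
r=61=111101 popcount=5 -> skip
r=62=111110 popcount=5 -> skip
r=63=111111 popcount=6 -> skip
r=64=1000000 popcount=1 -> skip
r=65=1000001 popcount=2 -> KEEP
r=66=1000010 popcount=2 -> KEEP
r=67=1000011 popcount=3 -> skip
r=68=1000100 popcount=2 -> KEEP
r=69=1000101 popcount=3 -> skip
r=70=1000110 popcount=3 -> skip
r=71=1000111 popcount=4 -> skip
r=72=1001000 popcount=2 -> KEEP
r=73=1001001 popcount=3 -> skip
r=74=1001010 popcount=3 -> skip
Kept rows: 20 24 33 34 36 40 48 65 66 68 72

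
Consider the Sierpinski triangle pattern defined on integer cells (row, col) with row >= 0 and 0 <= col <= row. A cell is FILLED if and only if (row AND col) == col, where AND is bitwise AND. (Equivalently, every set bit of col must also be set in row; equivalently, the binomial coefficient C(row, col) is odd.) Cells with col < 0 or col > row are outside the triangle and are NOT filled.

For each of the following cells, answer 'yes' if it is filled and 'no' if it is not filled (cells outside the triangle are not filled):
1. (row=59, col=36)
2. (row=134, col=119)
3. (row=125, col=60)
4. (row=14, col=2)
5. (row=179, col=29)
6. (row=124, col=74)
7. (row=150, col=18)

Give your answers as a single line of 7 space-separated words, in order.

Answer: no no yes yes no no yes

Derivation:
(59,36): row=0b111011, col=0b100100, row AND col = 0b100000 = 32; 32 != 36 -> empty
(134,119): row=0b10000110, col=0b1110111, row AND col = 0b110 = 6; 6 != 119 -> empty
(125,60): row=0b1111101, col=0b111100, row AND col = 0b111100 = 60; 60 == 60 -> filled
(14,2): row=0b1110, col=0b10, row AND col = 0b10 = 2; 2 == 2 -> filled
(179,29): row=0b10110011, col=0b11101, row AND col = 0b10001 = 17; 17 != 29 -> empty
(124,74): row=0b1111100, col=0b1001010, row AND col = 0b1001000 = 72; 72 != 74 -> empty
(150,18): row=0b10010110, col=0b10010, row AND col = 0b10010 = 18; 18 == 18 -> filled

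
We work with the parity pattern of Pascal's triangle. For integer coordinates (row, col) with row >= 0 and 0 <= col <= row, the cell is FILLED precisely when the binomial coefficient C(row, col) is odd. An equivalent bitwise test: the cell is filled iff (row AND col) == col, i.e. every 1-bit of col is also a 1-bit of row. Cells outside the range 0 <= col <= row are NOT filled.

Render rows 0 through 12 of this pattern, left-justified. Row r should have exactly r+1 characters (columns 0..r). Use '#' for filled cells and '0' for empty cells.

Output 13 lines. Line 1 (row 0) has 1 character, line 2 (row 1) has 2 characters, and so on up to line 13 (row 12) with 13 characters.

Answer: #
##
#0#
####
#000#
##00##
#0#0#0#
########
#0000000#
##000000##
#0#00000#0#
####0000####
#000#000#000#

Derivation:
r0=0: #
r1=1: ##
r2=10: #0#
r3=11: ####
r4=100: #000#
r5=101: ##00##
r6=110: #0#0#0#
r7=111: ########
r8=1000: #0000000#
r9=1001: ##000000##
r10=1010: #0#00000#0#
r11=1011: ####0000####
r12=1100: #000#000#000#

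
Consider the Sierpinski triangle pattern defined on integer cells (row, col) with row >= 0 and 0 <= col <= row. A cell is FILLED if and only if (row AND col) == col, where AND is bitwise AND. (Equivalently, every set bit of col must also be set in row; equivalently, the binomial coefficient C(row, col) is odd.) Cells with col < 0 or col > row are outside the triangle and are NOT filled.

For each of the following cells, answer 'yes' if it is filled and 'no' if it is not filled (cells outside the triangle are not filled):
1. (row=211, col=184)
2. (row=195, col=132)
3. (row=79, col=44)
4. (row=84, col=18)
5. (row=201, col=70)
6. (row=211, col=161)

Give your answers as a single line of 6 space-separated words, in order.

(211,184): row=0b11010011, col=0b10111000, row AND col = 0b10010000 = 144; 144 != 184 -> empty
(195,132): row=0b11000011, col=0b10000100, row AND col = 0b10000000 = 128; 128 != 132 -> empty
(79,44): row=0b1001111, col=0b101100, row AND col = 0b1100 = 12; 12 != 44 -> empty
(84,18): row=0b1010100, col=0b10010, row AND col = 0b10000 = 16; 16 != 18 -> empty
(201,70): row=0b11001001, col=0b1000110, row AND col = 0b1000000 = 64; 64 != 70 -> empty
(211,161): row=0b11010011, col=0b10100001, row AND col = 0b10000001 = 129; 129 != 161 -> empty

Answer: no no no no no no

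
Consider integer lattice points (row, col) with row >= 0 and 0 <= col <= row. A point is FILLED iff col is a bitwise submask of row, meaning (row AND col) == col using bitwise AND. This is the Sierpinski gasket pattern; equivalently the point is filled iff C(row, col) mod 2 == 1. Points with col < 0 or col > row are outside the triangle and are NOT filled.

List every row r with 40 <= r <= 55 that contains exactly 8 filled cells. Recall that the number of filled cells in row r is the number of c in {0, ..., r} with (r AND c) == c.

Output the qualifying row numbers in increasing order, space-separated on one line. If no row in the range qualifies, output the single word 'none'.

Row r has 2^popcount(r) filled cells, so we need popcount(r) = log2(8) = 3.
Scan r = 40..55 and keep those with exactly 3 one-bits:
r=40=101000 popcount=2 -> skip
r=41=101001 popcount=3 -> KEEP
r=42=101010 popcount=3 -> KEEP
r=43=101011 popcount=4 -> skip
r=44=101100 popcount=3 -> KEEP
r=45=101101 popcount=4 -> skip
r=46=101110 popcount=4 -> skip
r=47=101111 popcount=5 -> skip
r=48=110000 popcount=2 -> skip
r=49=110001 popcount=3 -> KEEP
r=50=110010 popcount=3 -> KEEP
r=51=110011 popcount=4 -> skip
r=52=110100 popcount=3 -> KEEP
r=53=110101 popcount=4 -> skip
r=54=110110 popcount=4 -> skip
r=55=110111 popcount=5 -> skip
Kept rows: 41 42 44 49 50 52

Answer: 41 42 44 49 50 52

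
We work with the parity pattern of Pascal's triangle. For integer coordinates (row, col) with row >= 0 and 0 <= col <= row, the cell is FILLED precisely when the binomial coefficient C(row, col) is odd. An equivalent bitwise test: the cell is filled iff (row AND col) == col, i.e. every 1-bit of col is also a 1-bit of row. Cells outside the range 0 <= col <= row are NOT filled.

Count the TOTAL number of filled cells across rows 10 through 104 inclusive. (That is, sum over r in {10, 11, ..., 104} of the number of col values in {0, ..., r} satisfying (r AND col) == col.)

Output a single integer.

r10=1010 pc2: +4 =4
r11=1011 pc3: +8 =12
r12=1100 pc2: +4 =16
r13=1101 pc3: +8 =24
r14=1110 pc3: +8 =32
r15=1111 pc4: +16 =48
r16=10000 pc1: +2 =50
r17=10001 pc2: +4 =54
r18=10010 pc2: +4 =58
r19=10011 pc3: +8 =66
r20=10100 pc2: +4 =70
r21=10101 pc3: +8 =78
r22=10110 pc3: +8 =86
r23=10111 pc4: +16 =102
r24=11000 pc2: +4 =106
r25=11001 pc3: +8 =114
r26=11010 pc3: +8 =122
r27=11011 pc4: +16 =138
r28=11100 pc3: +8 =146
r29=11101 pc4: +16 =162
r30=11110 pc4: +16 =178
r31=11111 pc5: +32 =210
r32=100000 pc1: +2 =212
r33=100001 pc2: +4 =216
r34=100010 pc2: +4 =220
r35=100011 pc3: +8 =228
r36=100100 pc2: +4 =232
r37=100101 pc3: +8 =240
r38=100110 pc3: +8 =248
r39=100111 pc4: +16 =264
r40=101000 pc2: +4 =268
r41=101001 pc3: +8 =276
r42=101010 pc3: +8 =284
r43=101011 pc4: +16 =300
r44=101100 pc3: +8 =308
r45=101101 pc4: +16 =324
r46=101110 pc4: +16 =340
r47=101111 pc5: +32 =372
r48=110000 pc2: +4 =376
r49=110001 pc3: +8 =384
r50=110010 pc3: +8 =392
r51=110011 pc4: +16 =408
r52=110100 pc3: +8 =416
r53=110101 pc4: +16 =432
r54=110110 pc4: +16 =448
r55=110111 pc5: +32 =480
r56=111000 pc3: +8 =488
r57=111001 pc4: +16 =504
r58=111010 pc4: +16 =520
r59=111011 pc5: +32 =552
r60=111100 pc4: +16 =568
r61=111101 pc5: +32 =600
r62=111110 pc5: +32 =632
r63=111111 pc6: +64 =696
r64=1000000 pc1: +2 =698
r65=1000001 pc2: +4 =702
r66=1000010 pc2: +4 =706
r67=1000011 pc3: +8 =714
r68=1000100 pc2: +4 =718
r69=1000101 pc3: +8 =726
r70=1000110 pc3: +8 =734
r71=1000111 pc4: +16 =750
r72=1001000 pc2: +4 =754
r73=1001001 pc3: +8 =762
r74=1001010 pc3: +8 =770
r75=1001011 pc4: +16 =786
r76=1001100 pc3: +8 =794
r77=1001101 pc4: +16 =810
r78=1001110 pc4: +16 =826
r79=1001111 pc5: +32 =858
r80=1010000 pc2: +4 =862
r81=1010001 pc3: +8 =870
r82=1010010 pc3: +8 =878
r83=1010011 pc4: +16 =894
r84=1010100 pc3: +8 =902
r85=1010101 pc4: +16 =918
r86=1010110 pc4: +16 =934
r87=1010111 pc5: +32 =966
r88=1011000 pc3: +8 =974
r89=1011001 pc4: +16 =990
r90=1011010 pc4: +16 =1006
r91=1011011 pc5: +32 =1038
r92=1011100 pc4: +16 =1054
r93=1011101 pc5: +32 =1086
r94=1011110 pc5: +32 =1118
r95=1011111 pc6: +64 =1182
r96=1100000 pc2: +4 =1186
r97=1100001 pc3: +8 =1194
r98=1100010 pc3: +8 =1202
r99=1100011 pc4: +16 =1218
r100=1100100 pc3: +8 =1226
r101=1100101 pc4: +16 =1242
r102=1100110 pc4: +16 =1258
r103=1100111 pc5: +32 =1290
r104=1101000 pc3: +8 =1298

Answer: 1298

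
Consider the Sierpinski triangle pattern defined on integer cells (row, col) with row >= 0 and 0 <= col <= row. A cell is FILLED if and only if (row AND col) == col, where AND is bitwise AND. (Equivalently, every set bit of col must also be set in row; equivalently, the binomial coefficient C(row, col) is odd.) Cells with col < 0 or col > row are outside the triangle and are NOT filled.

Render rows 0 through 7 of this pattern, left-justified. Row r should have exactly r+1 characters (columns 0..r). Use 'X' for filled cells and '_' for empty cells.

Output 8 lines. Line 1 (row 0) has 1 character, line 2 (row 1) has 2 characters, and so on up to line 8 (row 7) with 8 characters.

Answer: X
XX
X_X
XXXX
X___X
XX__XX
X_X_X_X
XXXXXXXX

Derivation:
r0=0: X
r1=1: XX
r2=10: X_X
r3=11: XXXX
r4=100: X___X
r5=101: XX__XX
r6=110: X_X_X_X
r7=111: XXXXXXXX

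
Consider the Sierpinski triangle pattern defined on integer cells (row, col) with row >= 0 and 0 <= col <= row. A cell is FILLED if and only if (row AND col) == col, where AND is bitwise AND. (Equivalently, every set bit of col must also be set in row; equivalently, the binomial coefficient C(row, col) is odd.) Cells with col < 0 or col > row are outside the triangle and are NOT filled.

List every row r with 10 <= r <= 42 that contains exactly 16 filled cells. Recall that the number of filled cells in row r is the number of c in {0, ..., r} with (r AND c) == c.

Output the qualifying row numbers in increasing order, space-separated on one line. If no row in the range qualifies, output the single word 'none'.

Answer: 15 23 27 29 30 39

Derivation:
Row r has 2^popcount(r) filled cells, so we need popcount(r) = log2(16) = 4.
Scan r = 10..42 and keep those with exactly 4 one-bits:
r=10=1010 popcount=2 -> skip
r=11=1011 popcount=3 -> skip
r=12=1100 popcount=2 -> skip
r=13=1101 popcount=3 -> skip
r=14=1110 popcount=3 -> skip
r=15=1111 popcount=4 -> KEEP
r=16=10000 popcount=1 -> skip
r=17=10001 popcount=2 -> skip
r=18=10010 popcount=2 -> skip
r=19=10011 popcount=3 -> skip
r=20=10100 popcount=2 -> skip
r=21=10101 popcount=3 -> skip
r=22=10110 popcount=3 -> skip
r=23=10111 popcount=4 -> KEEP
r=24=11000 popcount=2 -> skip
r=25=11001 popcount=3 -> skip
r=26=11010 popcount=3 -> skip
r=27=11011 popcount=4 -> KEEP
r=28=11100 popcount=3 -> skip
r=29=11101 popcount=4 -> KEEP
r=30=11110 popcount=4 -> KEEP
r=31=11111 popcount=5 -> skip
r=32=100000 popcount=1 -> skip
r=33=100001 popcount=2 -> skip
r=34=100010 popcount=2 -> skip
r=35=100011 popcount=3 -> skip
r=36=100100 popcount=2 -> skip
r=37=100101 popcount=3 -> skip
r=38=100110 popcount=3 -> skip
r=39=100111 popcount=4 -> KEEP
r=40=101000 popcount=2 -> skip
r=41=101001 popcount=3 -> skip
r=42=101010 popcount=3 -> skip
Kept rows: 15 23 27 29 30 39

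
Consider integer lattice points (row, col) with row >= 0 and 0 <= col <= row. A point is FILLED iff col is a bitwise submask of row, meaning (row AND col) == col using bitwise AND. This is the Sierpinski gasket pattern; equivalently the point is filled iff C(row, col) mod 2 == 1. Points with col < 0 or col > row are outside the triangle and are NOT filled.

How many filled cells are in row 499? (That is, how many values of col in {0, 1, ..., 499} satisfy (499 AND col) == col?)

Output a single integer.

499 in binary = 111110011
popcount(499) = number of 1-bits in 111110011 = 7
A col c satisfies (499 AND c) == c iff every set bit of c is also set in 499; each of the 7 set bits of 499 can independently be on or off in c.
count = 2^7 = 128

Answer: 128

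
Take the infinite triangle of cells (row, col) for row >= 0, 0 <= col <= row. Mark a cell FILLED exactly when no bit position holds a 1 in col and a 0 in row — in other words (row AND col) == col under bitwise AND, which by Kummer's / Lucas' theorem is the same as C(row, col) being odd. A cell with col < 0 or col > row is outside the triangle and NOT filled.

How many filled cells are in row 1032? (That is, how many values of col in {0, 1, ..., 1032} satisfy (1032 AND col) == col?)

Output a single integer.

1032 in binary = 10000001000
popcount(1032) = number of 1-bits in 10000001000 = 2
A col c satisfies (1032 AND c) == c iff every set bit of c is also set in 1032; each of the 2 set bits of 1032 can independently be on or off in c.
count = 2^2 = 4

Answer: 4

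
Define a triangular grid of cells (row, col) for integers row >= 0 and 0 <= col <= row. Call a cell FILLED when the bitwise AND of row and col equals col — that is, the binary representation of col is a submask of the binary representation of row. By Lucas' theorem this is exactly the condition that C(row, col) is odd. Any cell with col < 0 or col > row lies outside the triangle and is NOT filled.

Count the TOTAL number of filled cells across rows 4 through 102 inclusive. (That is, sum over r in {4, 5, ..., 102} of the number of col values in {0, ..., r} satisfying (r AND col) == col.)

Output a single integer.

r4=100 pc1: +2 =2
r5=101 pc2: +4 =6
r6=110 pc2: +4 =10
r7=111 pc3: +8 =18
r8=1000 pc1: +2 =20
r9=1001 pc2: +4 =24
r10=1010 pc2: +4 =28
r11=1011 pc3: +8 =36
r12=1100 pc2: +4 =40
r13=1101 pc3: +8 =48
r14=1110 pc3: +8 =56
r15=1111 pc4: +16 =72
r16=10000 pc1: +2 =74
r17=10001 pc2: +4 =78
r18=10010 pc2: +4 =82
r19=10011 pc3: +8 =90
r20=10100 pc2: +4 =94
r21=10101 pc3: +8 =102
r22=10110 pc3: +8 =110
r23=10111 pc4: +16 =126
r24=11000 pc2: +4 =130
r25=11001 pc3: +8 =138
r26=11010 pc3: +8 =146
r27=11011 pc4: +16 =162
r28=11100 pc3: +8 =170
r29=11101 pc4: +16 =186
r30=11110 pc4: +16 =202
r31=11111 pc5: +32 =234
r32=100000 pc1: +2 =236
r33=100001 pc2: +4 =240
r34=100010 pc2: +4 =244
r35=100011 pc3: +8 =252
r36=100100 pc2: +4 =256
r37=100101 pc3: +8 =264
r38=100110 pc3: +8 =272
r39=100111 pc4: +16 =288
r40=101000 pc2: +4 =292
r41=101001 pc3: +8 =300
r42=101010 pc3: +8 =308
r43=101011 pc4: +16 =324
r44=101100 pc3: +8 =332
r45=101101 pc4: +16 =348
r46=101110 pc4: +16 =364
r47=101111 pc5: +32 =396
r48=110000 pc2: +4 =400
r49=110001 pc3: +8 =408
r50=110010 pc3: +8 =416
r51=110011 pc4: +16 =432
r52=110100 pc3: +8 =440
r53=110101 pc4: +16 =456
r54=110110 pc4: +16 =472
r55=110111 pc5: +32 =504
r56=111000 pc3: +8 =512
r57=111001 pc4: +16 =528
r58=111010 pc4: +16 =544
r59=111011 pc5: +32 =576
r60=111100 pc4: +16 =592
r61=111101 pc5: +32 =624
r62=111110 pc5: +32 =656
r63=111111 pc6: +64 =720
r64=1000000 pc1: +2 =722
r65=1000001 pc2: +4 =726
r66=1000010 pc2: +4 =730
r67=1000011 pc3: +8 =738
r68=1000100 pc2: +4 =742
r69=1000101 pc3: +8 =750
r70=1000110 pc3: +8 =758
r71=1000111 pc4: +16 =774
r72=1001000 pc2: +4 =778
r73=1001001 pc3: +8 =786
r74=1001010 pc3: +8 =794
r75=1001011 pc4: +16 =810
r76=1001100 pc3: +8 =818
r77=1001101 pc4: +16 =834
r78=1001110 pc4: +16 =850
r79=1001111 pc5: +32 =882
r80=1010000 pc2: +4 =886
r81=1010001 pc3: +8 =894
r82=1010010 pc3: +8 =902
r83=1010011 pc4: +16 =918
r84=1010100 pc3: +8 =926
r85=1010101 pc4: +16 =942
r86=1010110 pc4: +16 =958
r87=1010111 pc5: +32 =990
r88=1011000 pc3: +8 =998
r89=1011001 pc4: +16 =1014
r90=1011010 pc4: +16 =1030
r91=1011011 pc5: +32 =1062
r92=1011100 pc4: +16 =1078
r93=1011101 pc5: +32 =1110
r94=1011110 pc5: +32 =1142
r95=1011111 pc6: +64 =1206
r96=1100000 pc2: +4 =1210
r97=1100001 pc3: +8 =1218
r98=1100010 pc3: +8 =1226
r99=1100011 pc4: +16 =1242
r100=1100100 pc3: +8 =1250
r101=1100101 pc4: +16 =1266
r102=1100110 pc4: +16 =1282

Answer: 1282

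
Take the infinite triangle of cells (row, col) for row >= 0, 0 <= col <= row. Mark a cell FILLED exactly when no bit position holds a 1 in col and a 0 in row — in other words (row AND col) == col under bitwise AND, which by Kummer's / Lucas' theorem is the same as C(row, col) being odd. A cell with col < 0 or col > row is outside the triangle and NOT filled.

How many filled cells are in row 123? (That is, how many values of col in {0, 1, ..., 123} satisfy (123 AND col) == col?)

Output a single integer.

123 in binary = 1111011
popcount(123) = number of 1-bits in 1111011 = 6
A col c satisfies (123 AND c) == c iff every set bit of c is also set in 123; each of the 6 set bits of 123 can independently be on or off in c.
count = 2^6 = 64

Answer: 64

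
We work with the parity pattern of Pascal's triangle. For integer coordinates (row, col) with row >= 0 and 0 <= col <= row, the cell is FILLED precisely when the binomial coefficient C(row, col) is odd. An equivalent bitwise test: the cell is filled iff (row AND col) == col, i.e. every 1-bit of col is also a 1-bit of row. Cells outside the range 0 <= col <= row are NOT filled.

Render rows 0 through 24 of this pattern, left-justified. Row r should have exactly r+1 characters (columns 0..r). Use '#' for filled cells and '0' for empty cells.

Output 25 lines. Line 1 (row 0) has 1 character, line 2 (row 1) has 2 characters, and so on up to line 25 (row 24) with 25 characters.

Answer: #
##
#0#
####
#000#
##00##
#0#0#0#
########
#0000000#
##000000##
#0#00000#0#
####0000####
#000#000#000#
##00##00##00##
#0#0#0#0#0#0#0#
################
#000000000000000#
##00000000000000##
#0#0000000000000#0#
####000000000000####
#000#00000000000#000#
##00##0000000000##00##
#0#0#0#000000000#0#0#0#
########00000000########
#0000000#0000000#0000000#

Derivation:
r0=0: #
r1=1: ##
r2=10: #0#
r3=11: ####
r4=100: #000#
r5=101: ##00##
r6=110: #0#0#0#
r7=111: ########
r8=1000: #0000000#
r9=1001: ##000000##
r10=1010: #0#00000#0#
r11=1011: ####0000####
r12=1100: #000#000#000#
r13=1101: ##00##00##00##
r14=1110: #0#0#0#0#0#0#0#
r15=1111: ################
r16=10000: #000000000000000#
r17=10001: ##00000000000000##
r18=10010: #0#0000000000000#0#
r19=10011: ####000000000000####
r20=10100: #000#00000000000#000#
r21=10101: ##00##0000000000##00##
r22=10110: #0#0#0#000000000#0#0#0#
r23=10111: ########00000000########
r24=11000: #0000000#0000000#0000000#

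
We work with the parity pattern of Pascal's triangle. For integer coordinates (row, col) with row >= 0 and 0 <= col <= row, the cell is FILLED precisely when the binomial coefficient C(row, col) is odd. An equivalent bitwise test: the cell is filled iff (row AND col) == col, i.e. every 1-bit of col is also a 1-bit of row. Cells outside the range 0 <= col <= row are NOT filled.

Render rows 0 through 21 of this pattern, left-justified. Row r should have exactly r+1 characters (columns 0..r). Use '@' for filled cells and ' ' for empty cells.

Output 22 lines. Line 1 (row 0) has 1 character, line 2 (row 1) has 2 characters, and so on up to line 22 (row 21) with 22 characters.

Answer: @
@@
@ @
@@@@
@   @
@@  @@
@ @ @ @
@@@@@@@@
@       @
@@      @@
@ @     @ @
@@@@    @@@@
@   @   @   @
@@  @@  @@  @@
@ @ @ @ @ @ @ @
@@@@@@@@@@@@@@@@
@               @
@@              @@
@ @             @ @
@@@@            @@@@
@   @           @   @
@@  @@          @@  @@

Derivation:
r0=0: @
r1=1: @@
r2=10: @ @
r3=11: @@@@
r4=100: @   @
r5=101: @@  @@
r6=110: @ @ @ @
r7=111: @@@@@@@@
r8=1000: @       @
r9=1001: @@      @@
r10=1010: @ @     @ @
r11=1011: @@@@    @@@@
r12=1100: @   @   @   @
r13=1101: @@  @@  @@  @@
r14=1110: @ @ @ @ @ @ @ @
r15=1111: @@@@@@@@@@@@@@@@
r16=10000: @               @
r17=10001: @@              @@
r18=10010: @ @             @ @
r19=10011: @@@@            @@@@
r20=10100: @   @           @   @
r21=10101: @@  @@          @@  @@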